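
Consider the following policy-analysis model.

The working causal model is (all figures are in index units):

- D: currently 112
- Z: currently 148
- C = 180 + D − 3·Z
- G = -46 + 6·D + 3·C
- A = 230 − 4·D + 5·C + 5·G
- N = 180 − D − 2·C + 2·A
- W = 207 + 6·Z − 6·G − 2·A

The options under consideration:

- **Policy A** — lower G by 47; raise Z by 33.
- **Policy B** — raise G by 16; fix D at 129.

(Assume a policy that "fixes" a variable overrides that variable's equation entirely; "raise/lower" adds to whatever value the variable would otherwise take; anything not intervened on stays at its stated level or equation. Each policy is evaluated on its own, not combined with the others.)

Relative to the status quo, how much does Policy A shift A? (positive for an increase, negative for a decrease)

Baseline:
  D = 112
  Z = 148
  C = 180 + 112 − 3·148 = -152
  G = -46 + 6·112 + 3·(-152) = 170
  A = 230 − 4·112 + 5·(-152) + 5·170 = -128
Policy A (G − 47, Z + 33):
  D = 112
  Z = 148 + 33 = 181
  C = 180 + 112 − 3·181 = -251
  G = -46 + 6·112 + 3·(-251) (−47 from intervention) = -174
  A = 230 − 4·112 + 5·(-251) + 5·(-174) = -2343
Change in A: -2343 − (-128) = -2215

-2215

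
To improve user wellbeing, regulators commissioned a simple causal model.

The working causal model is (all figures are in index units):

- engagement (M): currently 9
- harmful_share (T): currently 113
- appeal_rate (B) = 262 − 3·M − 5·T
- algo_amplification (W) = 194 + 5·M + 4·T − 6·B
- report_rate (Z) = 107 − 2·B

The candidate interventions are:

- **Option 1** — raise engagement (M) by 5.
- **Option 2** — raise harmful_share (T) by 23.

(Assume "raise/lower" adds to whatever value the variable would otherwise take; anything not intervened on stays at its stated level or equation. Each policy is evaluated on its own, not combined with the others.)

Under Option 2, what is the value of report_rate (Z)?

Option 2 (T + 23):
  M = 9
  T = 113 + 23 = 136
  B = 262 − 3·9 − 5·136 = -445
  Z = 107 − 2·(-445) = 997

997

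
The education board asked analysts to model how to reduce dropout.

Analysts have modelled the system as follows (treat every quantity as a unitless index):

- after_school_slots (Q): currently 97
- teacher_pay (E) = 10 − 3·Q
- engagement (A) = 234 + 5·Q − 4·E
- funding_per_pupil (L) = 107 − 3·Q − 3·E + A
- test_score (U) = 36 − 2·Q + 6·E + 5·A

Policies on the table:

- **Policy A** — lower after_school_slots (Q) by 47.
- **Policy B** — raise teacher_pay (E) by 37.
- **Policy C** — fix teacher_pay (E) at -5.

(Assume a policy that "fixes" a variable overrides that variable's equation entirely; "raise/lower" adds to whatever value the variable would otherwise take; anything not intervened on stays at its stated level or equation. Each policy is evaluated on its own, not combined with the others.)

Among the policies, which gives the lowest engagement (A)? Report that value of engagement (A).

Policy A (Q − 47):
  Q = 97 − 47 = 50
  E = 10 − 3·50 = -140
  A = 234 + 5·50 − 4·(-140) = 1044
Policy B (E + 37):
  Q = 97
  E = 10 − 3·97 (+37 from intervention) = -244
  A = 234 + 5·97 − 4·(-244) = 1695
Policy C (E := -5):
  Q = 97
  E = -5
  A = 234 + 5·97 − 4·(-5) = 739
Comparing — Policy A: A=1044, Policy B: A=1695, Policy C: A=739. Lowest is 739 (Policy C).

739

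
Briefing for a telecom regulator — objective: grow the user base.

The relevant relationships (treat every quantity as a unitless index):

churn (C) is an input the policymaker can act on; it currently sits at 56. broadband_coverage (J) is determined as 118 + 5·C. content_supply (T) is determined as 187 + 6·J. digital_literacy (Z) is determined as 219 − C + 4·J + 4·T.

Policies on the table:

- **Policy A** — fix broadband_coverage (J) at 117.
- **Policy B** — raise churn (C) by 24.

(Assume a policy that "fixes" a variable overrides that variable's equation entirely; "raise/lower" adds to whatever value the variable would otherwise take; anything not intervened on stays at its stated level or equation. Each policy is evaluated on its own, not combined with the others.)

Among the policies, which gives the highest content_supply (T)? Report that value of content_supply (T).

Policy A (J := 117):
  C = 56
  J = 117
  T = 187 + 6·117 = 889
Policy B (C + 24):
  C = 56 + 24 = 80
  J = 118 + 5·80 = 518
  T = 187 + 6·518 = 3295
Comparing — Policy A: T=889, Policy B: T=3295. Highest is 3295 (Policy B).

3295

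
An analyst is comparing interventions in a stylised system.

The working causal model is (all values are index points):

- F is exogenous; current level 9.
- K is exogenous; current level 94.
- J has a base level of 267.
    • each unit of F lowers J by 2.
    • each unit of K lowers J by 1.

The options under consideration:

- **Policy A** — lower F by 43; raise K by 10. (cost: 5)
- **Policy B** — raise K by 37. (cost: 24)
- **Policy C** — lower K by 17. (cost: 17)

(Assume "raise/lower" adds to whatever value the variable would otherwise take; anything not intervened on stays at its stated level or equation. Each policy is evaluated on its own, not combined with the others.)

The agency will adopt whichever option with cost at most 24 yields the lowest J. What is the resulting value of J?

118

Policy A (F − 43, K + 10):
  F = 9 − 43 = -34
  K = 94 + 10 = 104
  J = 267 − 2·(-34) − 104 = 231
Policy B (K + 37):
  F = 9
  K = 94 + 37 = 131
  J = 267 − 2·9 − 131 = 118
Policy C (K − 17):
  F = 9
  K = 94 − 17 = 77
  J = 267 − 2·9 − 77 = 172
Comparing — Policy A: J=231, Policy B: J=118, Policy C: J=172. Lowest is 118 (Policy B).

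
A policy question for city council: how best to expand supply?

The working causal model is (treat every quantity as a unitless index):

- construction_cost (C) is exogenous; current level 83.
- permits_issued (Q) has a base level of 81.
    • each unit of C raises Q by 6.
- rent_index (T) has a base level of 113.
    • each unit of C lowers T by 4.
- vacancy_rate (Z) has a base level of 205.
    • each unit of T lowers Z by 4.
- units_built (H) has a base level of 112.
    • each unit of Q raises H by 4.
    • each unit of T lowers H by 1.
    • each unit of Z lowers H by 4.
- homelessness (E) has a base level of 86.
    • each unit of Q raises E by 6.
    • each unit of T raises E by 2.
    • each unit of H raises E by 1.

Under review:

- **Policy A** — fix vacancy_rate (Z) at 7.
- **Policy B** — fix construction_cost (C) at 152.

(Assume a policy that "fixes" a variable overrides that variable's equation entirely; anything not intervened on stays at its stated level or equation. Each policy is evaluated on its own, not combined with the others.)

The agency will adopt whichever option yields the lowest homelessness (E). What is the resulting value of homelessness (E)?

893

Policy A (Z := 7):
  C = 83
  Q = 81 + 6·83 = 579
  T = 113 − 4·83 = -219
  Z = 7
  H = 112 + 4·579 − (-219) − 4·7 = 2619
  E = 86 + 6·579 + 2·(-219) + 2619 = 5741
Policy B (C := 152):
  C = 152
  Q = 81 + 6·152 = 993
  T = 113 − 4·152 = -495
  Z = 205 − 4·(-495) = 2185
  H = 112 + 4·993 − (-495) − 4·2185 = -4161
  E = 86 + 6·993 + 2·(-495) + (-4161) = 893
Comparing — Policy A: E=5741, Policy B: E=893. Lowest is 893 (Policy B).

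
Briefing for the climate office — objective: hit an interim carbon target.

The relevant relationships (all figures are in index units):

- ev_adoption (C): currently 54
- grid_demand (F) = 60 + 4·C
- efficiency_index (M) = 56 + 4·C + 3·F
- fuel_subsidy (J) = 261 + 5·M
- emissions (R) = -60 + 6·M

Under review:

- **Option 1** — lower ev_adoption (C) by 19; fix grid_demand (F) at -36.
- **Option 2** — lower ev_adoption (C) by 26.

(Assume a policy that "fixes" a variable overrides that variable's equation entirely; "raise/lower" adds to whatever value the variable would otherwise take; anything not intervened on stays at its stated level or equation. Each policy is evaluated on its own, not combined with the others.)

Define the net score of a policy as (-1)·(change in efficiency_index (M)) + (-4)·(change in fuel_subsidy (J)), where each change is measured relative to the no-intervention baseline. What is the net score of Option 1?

21252

Baseline:
  C = 54
  F = 60 + 4·54 = 276
  M = 56 + 4·54 + 3·276 = 1100
  J = 261 + 5·1100 = 5761
Option 1 (C − 19, F := -36):
  C = 54 − 19 = 35
  F = -36
  M = 56 + 4·35 + 3·(-36) = 88
  J = 261 + 5·88 = 701
ΔM = 88 − 1100 = -1012; ΔJ = 701 − 5761 = -5060
Score = (-1)·(-1012) + (-4)·(-5060) = 21252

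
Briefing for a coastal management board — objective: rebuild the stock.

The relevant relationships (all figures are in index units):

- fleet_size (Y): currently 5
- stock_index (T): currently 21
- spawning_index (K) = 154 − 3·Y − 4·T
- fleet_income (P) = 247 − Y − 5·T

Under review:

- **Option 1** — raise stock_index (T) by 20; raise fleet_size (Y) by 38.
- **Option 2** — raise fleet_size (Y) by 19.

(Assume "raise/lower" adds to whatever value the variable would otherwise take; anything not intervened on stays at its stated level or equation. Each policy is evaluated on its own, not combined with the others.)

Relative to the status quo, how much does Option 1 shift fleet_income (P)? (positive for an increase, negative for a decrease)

Baseline:
  Y = 5
  T = 21
  P = 247 − 5 − 5·21 = 137
Option 1 (T + 20, Y + 38):
  Y = 5 + 38 = 43
  T = 21 + 20 = 41
  P = 247 − 43 − 5·41 = -1
Change in P: -1 − 137 = -138

-138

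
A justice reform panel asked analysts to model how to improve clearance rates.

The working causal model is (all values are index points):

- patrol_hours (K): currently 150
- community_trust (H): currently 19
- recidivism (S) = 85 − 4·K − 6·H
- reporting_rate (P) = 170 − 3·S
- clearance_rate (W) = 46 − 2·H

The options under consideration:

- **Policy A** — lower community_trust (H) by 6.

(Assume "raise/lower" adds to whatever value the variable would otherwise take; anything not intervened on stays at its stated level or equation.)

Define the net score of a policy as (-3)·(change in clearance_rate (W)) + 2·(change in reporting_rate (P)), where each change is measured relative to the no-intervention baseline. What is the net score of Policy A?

Baseline:
  K = 150
  H = 19
  S = 85 − 4·150 − 6·19 = -629
  P = 170 − 3·(-629) = 2057
  W = 46 − 2·19 = 8
Policy A (H − 6):
  K = 150
  H = 19 − 6 = 13
  S = 85 − 4·150 − 6·13 = -593
  P = 170 − 3·(-593) = 1949
  W = 46 − 2·13 = 20
ΔW = 20 − 8 = 12; ΔP = 1949 − 2057 = -108
Score = (-3)·12 + 2·(-108) = -252

-252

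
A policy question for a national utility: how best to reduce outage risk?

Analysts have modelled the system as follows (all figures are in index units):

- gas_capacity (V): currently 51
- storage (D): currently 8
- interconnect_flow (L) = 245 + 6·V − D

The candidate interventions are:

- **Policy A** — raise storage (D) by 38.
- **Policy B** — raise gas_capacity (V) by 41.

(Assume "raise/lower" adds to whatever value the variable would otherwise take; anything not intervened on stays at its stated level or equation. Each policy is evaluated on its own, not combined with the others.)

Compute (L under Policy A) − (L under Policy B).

Policy A (D + 38):
  V = 51
  D = 8 + 38 = 46
  L = 245 + 6·51 − 46 = 505
Policy B (V + 41):
  V = 51 + 41 = 92
  D = 8
  L = 245 + 6·92 − 8 = 789
L: 505 − 789 = -284

-284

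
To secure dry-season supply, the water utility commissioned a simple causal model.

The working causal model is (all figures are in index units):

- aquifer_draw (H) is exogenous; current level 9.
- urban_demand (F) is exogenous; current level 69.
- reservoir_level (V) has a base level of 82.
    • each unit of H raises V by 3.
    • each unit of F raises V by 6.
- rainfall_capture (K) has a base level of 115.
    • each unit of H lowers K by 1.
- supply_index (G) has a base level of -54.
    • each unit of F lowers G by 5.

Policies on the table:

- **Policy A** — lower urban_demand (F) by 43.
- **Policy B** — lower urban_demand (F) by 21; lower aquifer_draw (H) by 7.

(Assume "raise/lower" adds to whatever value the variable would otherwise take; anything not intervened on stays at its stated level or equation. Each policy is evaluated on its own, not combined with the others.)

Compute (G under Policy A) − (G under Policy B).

110

Policy A (F − 43):
  F = 69 − 43 = 26
  G = -54 − 5·26 = -184
Policy B (F − 21, H − 7):
  F = 69 − 21 = 48
  G = -54 − 5·48 = -294
G: -184 − (-294) = 110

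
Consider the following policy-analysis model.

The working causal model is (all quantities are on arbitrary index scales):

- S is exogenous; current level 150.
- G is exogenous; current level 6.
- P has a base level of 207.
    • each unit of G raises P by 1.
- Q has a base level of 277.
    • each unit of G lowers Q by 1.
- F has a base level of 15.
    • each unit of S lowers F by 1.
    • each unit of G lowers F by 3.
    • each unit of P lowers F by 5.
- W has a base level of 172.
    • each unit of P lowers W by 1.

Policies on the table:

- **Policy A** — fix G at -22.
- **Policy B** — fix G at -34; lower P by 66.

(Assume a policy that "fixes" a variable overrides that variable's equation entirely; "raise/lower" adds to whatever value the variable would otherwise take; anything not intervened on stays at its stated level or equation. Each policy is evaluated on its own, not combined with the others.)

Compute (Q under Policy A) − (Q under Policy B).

Policy A (G := -22):
  G = -22
  Q = 277 − (-22) = 299
Policy B (G := -34, P − 66):
  G = -34
  Q = 277 − (-34) = 311
Q: 299 − 311 = -12

-12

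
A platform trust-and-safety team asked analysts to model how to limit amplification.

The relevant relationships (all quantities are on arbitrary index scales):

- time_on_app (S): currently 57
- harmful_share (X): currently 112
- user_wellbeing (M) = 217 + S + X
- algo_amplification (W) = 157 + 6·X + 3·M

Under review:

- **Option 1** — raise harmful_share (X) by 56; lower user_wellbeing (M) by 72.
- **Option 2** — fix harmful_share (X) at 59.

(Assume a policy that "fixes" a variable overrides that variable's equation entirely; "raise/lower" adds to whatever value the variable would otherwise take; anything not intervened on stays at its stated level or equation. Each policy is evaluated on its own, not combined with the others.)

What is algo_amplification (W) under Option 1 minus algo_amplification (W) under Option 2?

Option 1 (X + 56, M − 72):
  S = 57
  X = 112 + 56 = 168
  M = 217 + 57 + 168 (−72 from intervention) = 370
  W = 157 + 6·168 + 3·370 = 2275
Option 2 (X := 59):
  S = 57
  X = 59
  M = 217 + 57 + 59 = 333
  W = 157 + 6·59 + 3·333 = 1510
W: 2275 − 1510 = 765

765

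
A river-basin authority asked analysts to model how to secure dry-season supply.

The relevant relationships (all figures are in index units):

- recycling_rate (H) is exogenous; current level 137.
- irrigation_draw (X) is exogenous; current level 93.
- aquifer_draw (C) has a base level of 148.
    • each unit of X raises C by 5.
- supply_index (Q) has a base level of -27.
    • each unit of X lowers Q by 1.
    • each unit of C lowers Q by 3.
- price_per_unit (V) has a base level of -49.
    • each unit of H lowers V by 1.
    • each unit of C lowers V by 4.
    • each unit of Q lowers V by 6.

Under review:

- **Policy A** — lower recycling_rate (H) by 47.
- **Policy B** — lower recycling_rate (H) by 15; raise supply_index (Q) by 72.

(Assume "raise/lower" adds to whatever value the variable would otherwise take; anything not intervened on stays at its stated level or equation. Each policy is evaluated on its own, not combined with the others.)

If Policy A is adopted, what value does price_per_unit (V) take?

Policy A (H − 47):
  H = 137 − 47 = 90
  X = 93
  C = 148 + 5·93 = 613
  Q = -27 − 93 − 3·613 = -1959
  V = -49 − 90 − 4·613 − 6·(-1959) = 9163

9163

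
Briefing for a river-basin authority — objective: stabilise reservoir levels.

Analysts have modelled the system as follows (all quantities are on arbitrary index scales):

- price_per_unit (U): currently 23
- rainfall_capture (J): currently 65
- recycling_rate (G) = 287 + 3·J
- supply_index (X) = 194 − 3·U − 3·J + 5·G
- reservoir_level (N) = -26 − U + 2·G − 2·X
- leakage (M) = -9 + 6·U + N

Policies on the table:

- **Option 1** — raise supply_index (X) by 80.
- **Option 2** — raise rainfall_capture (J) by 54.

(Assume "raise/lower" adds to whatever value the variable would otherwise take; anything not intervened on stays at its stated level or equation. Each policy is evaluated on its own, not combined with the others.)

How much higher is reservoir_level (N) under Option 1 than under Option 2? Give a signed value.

812

Option 1 (X + 80):
  U = 23
  J = 65
  G = 287 + 3·65 = 482
  X = 194 − 3·23 − 3·65 + 5·482 (+80 from intervention) = 2420
  N = -26 − 23 + 2·482 − 2·2420 = -3925
Option 2 (J + 54):
  U = 23
  J = 65 + 54 = 119
  G = 287 + 3·119 = 644
  X = 194 − 3·23 − 3·119 + 5·644 = 2988
  N = -26 − 23 + 2·644 − 2·2988 = -4737
N: -3925 − (-4737) = 812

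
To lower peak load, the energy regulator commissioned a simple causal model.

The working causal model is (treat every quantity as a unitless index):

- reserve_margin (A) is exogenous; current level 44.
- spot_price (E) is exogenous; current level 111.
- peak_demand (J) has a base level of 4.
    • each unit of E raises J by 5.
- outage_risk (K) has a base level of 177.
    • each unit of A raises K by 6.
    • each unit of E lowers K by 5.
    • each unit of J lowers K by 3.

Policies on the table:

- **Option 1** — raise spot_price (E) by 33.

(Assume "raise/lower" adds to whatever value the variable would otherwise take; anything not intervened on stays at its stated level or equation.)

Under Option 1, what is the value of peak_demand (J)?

724

Option 1 (E + 33):
  E = 111 + 33 = 144
  J = 4 + 5·144 = 724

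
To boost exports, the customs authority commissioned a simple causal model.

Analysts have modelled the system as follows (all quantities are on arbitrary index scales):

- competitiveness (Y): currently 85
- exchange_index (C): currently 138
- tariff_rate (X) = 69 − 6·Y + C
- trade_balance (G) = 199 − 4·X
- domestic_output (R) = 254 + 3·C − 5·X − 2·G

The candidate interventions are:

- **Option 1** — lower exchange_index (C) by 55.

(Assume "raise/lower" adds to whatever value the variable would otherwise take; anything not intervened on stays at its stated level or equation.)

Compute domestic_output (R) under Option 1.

-969

Option 1 (C − 55):
  Y = 85
  C = 138 − 55 = 83
  X = 69 − 6·85 + 83 = -358
  G = 199 − 4·(-358) = 1631
  R = 254 + 3·83 − 5·(-358) − 2·1631 = -969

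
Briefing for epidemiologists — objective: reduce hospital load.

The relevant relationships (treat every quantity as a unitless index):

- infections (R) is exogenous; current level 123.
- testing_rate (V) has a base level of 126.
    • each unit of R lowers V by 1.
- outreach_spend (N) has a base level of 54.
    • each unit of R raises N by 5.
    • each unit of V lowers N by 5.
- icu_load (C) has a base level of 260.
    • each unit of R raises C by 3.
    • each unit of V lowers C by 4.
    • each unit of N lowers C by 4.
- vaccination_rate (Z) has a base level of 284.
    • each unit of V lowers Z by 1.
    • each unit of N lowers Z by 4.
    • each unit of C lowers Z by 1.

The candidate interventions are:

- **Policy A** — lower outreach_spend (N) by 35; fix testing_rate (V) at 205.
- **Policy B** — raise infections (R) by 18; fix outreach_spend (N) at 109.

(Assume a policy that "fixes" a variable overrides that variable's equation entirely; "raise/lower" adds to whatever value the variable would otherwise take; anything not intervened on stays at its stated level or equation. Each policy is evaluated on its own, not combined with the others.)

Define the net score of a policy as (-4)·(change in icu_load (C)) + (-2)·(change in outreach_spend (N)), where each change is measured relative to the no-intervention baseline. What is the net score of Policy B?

Baseline:
  R = 123
  V = 126 − 123 = 3
  N = 54 + 5·123 − 5·3 = 654
  C = 260 + 3·123 − 4·3 − 4·654 = -1999
Policy B (R + 18, N := 109):
  R = 123 + 18 = 141
  V = 126 − 141 = -15
  N = 109
  C = 260 + 3·141 − 4·(-15) − 4·109 = 307
ΔC = 307 − (-1999) = 2306; ΔN = 109 − 654 = -545
Score = (-4)·2306 + (-2)·(-545) = -8134

-8134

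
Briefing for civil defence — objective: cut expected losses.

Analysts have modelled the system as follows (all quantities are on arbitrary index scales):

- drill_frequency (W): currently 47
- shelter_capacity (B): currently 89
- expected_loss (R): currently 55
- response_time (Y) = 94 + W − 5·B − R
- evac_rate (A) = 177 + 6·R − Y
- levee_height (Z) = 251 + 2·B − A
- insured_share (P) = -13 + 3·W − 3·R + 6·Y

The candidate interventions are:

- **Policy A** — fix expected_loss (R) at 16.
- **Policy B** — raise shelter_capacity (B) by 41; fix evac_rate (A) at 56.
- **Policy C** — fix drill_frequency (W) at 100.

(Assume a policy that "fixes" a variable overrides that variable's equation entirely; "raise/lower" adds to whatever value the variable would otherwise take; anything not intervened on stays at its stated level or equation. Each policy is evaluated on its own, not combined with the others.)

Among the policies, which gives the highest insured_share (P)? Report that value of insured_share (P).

Policy A (R := 16):
  W = 47
  B = 89
  R = 16
  Y = 94 + 47 − 5·89 − 16 = -320
  P = -13 + 3·47 − 3·16 + 6·(-320) = -1840
Policy B (B + 41, A := 56):
  W = 47
  B = 89 + 41 = 130
  R = 55
  Y = 94 + 47 − 5·130 − 55 = -564
  P = -13 + 3·47 − 3·55 + 6·(-564) = -3421
Policy C (W := 100):
  W = 100
  B = 89
  R = 55
  Y = 94 + 100 − 5·89 − 55 = -306
  P = -13 + 3·100 − 3·55 + 6·(-306) = -1714
Comparing — Policy A: P=-1840, Policy B: P=-3421, Policy C: P=-1714. Highest is -1714 (Policy C).

-1714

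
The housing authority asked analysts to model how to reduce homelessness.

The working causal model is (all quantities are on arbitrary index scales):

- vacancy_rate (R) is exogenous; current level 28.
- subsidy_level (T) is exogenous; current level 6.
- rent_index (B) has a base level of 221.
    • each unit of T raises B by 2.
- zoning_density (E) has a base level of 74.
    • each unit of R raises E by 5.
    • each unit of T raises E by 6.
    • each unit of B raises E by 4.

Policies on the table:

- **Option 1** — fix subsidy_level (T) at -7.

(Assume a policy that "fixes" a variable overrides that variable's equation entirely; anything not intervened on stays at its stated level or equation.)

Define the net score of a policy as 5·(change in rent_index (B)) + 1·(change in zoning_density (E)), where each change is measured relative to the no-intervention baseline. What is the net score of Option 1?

Baseline:
  R = 28
  T = 6
  B = 221 + 2·6 = 233
  E = 74 + 5·28 + 6·6 + 4·233 = 1182
Option 1 (T := -7):
  R = 28
  T = -7
  B = 221 + 2·(-7) = 207
  E = 74 + 5·28 + 6·(-7) + 4·207 = 1000
ΔB = 207 − 233 = -26; ΔE = 1000 − 1182 = -182
Score = 5·(-26) + 1·(-182) = -312

-312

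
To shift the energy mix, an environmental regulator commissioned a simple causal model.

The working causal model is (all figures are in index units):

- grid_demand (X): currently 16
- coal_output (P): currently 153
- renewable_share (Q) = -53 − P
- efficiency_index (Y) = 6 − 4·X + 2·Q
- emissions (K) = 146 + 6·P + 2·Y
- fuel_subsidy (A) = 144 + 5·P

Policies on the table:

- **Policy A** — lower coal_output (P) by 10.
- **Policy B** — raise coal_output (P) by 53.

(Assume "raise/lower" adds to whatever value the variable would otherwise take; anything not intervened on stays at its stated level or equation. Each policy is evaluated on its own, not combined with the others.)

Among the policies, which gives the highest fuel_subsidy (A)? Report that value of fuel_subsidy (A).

1174

Policy A (P − 10):
  P = 153 − 10 = 143
  A = 144 + 5·143 = 859
Policy B (P + 53):
  P = 153 + 53 = 206
  A = 144 + 5·206 = 1174
Comparing — Policy A: A=859, Policy B: A=1174. Highest is 1174 (Policy B).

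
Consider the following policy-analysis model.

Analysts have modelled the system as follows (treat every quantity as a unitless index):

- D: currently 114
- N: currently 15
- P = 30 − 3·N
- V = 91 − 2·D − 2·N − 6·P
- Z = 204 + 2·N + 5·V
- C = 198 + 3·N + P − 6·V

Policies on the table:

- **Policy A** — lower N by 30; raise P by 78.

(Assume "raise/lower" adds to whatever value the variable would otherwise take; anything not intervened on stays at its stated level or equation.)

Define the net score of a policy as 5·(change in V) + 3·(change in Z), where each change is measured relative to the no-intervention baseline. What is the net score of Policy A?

-19140

Baseline:
  D = 114
  N = 15
  P = 30 − 3·15 = -15
  V = 91 − 2·114 − 2·15 − 6·(-15) = -77
  Z = 204 + 2·15 + 5·(-77) = -151
Policy A (N − 30, P + 78):
  D = 114
  N = 15 − 30 = -15
  P = 30 − 3·(-15) (+78 from intervention) = 153
  V = 91 − 2·114 − 2·(-15) − 6·153 = -1025
  Z = 204 + 2·(-15) + 5·(-1025) = -4951
ΔV = -1025 − (-77) = -948; ΔZ = -4951 − (-151) = -4800
Score = 5·(-948) + 3·(-4800) = -19140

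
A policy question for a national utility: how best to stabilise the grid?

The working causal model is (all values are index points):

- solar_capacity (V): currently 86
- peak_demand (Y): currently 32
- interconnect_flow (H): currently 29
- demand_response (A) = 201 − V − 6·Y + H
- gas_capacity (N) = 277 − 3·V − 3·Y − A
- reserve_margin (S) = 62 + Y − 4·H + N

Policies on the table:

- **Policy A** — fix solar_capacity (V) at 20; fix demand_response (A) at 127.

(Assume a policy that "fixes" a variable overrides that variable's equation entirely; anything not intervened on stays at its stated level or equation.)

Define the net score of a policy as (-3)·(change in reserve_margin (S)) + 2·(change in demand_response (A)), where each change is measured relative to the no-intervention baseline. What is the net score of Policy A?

281

Baseline:
  V = 86
  Y = 32
  H = 29
  A = 201 − 86 − 6·32 + 29 = -48
  N = 277 − 3·86 − 3·32 − (-48) = -29
  S = 62 + 32 − 4·29 + (-29) = -51
Policy A (V := 20, A := 127):
  V = 20
  Y = 32
  H = 29
  A = 127
  N = 277 − 3·20 − 3·32 − 127 = -6
  S = 62 + 32 − 4·29 + (-6) = -28
ΔS = -28 − (-51) = 23; ΔA = 127 − (-48) = 175
Score = (-3)·23 + 2·175 = 281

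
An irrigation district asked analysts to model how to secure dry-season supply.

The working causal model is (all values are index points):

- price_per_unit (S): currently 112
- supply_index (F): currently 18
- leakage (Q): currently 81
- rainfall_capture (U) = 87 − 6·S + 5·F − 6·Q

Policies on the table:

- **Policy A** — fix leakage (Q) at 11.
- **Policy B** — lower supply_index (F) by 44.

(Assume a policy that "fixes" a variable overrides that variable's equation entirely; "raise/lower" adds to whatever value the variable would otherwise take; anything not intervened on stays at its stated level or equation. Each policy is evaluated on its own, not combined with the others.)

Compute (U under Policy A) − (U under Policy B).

640

Policy A (Q := 11):
  S = 112
  F = 18
  Q = 11
  U = 87 − 6·112 + 5·18 − 6·11 = -561
Policy B (F − 44):
  S = 112
  F = 18 − 44 = -26
  Q = 81
  U = 87 − 6·112 + 5·(-26) − 6·81 = -1201
U: -561 − (-1201) = 640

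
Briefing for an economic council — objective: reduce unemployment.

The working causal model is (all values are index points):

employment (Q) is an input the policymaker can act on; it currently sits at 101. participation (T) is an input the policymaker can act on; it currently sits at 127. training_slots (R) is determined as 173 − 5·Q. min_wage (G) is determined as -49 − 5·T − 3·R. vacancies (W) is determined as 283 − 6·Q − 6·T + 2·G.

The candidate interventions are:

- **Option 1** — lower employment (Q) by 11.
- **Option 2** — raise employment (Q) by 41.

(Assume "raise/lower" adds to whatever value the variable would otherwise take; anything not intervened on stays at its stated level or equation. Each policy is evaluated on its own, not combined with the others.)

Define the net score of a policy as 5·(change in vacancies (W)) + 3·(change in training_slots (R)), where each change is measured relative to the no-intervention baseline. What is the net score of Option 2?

4305

Baseline:
  Q = 101
  T = 127
  R = 173 − 5·101 = -332
  G = -49 − 5·127 − 3·(-332) = 312
  W = 283 − 6·101 − 6·127 + 2·312 = -461
Option 2 (Q + 41):
  Q = 101 + 41 = 142
  T = 127
  R = 173 − 5·142 = -537
  G = -49 − 5·127 − 3·(-537) = 927
  W = 283 − 6·142 − 6·127 + 2·927 = 523
ΔW = 523 − (-461) = 984; ΔR = -537 − (-332) = -205
Score = 5·984 + 3·(-205) = 4305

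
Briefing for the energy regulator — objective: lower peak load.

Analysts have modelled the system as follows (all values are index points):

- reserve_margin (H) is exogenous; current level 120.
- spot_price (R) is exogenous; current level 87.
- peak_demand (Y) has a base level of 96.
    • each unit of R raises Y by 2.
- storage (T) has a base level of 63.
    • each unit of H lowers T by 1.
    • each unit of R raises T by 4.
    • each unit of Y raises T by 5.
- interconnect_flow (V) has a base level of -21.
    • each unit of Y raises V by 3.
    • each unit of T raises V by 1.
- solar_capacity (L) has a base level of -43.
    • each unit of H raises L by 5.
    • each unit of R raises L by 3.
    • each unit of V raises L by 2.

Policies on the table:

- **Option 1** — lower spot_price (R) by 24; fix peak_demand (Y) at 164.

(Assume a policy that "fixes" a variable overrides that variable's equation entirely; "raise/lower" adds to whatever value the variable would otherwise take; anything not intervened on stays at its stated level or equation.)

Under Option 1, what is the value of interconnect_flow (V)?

1486

Option 1 (R − 24, Y := 164):
  H = 120
  R = 87 − 24 = 63
  Y = 164
  T = 63 − 120 + 4·63 + 5·164 = 1015
  V = -21 + 3·164 + 1015 = 1486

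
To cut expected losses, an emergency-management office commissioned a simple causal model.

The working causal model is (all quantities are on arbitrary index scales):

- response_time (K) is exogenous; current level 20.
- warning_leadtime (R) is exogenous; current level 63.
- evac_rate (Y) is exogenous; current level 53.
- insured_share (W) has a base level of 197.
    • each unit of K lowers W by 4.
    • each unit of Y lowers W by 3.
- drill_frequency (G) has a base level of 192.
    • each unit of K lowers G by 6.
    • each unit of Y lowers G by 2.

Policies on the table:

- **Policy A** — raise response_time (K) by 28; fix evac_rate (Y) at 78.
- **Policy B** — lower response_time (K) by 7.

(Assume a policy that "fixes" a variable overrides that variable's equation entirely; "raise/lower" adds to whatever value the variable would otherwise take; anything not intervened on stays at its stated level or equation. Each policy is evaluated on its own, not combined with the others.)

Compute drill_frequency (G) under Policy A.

-252

Policy A (K + 28, Y := 78):
  K = 20 + 28 = 48
  Y = 78
  G = 192 − 6·48 − 2·78 = -252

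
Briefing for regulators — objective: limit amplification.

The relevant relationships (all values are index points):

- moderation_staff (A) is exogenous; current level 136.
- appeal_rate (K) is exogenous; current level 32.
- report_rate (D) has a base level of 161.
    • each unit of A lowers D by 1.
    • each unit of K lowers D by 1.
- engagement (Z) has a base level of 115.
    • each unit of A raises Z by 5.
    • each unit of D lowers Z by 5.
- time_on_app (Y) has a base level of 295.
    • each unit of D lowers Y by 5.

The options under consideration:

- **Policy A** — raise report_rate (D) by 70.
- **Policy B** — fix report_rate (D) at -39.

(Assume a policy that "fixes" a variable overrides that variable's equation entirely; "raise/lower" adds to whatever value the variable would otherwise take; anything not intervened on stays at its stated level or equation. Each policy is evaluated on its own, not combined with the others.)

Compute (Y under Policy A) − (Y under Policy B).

Policy A (D + 70):
  A = 136
  K = 32
  D = 161 − 136 − 32 (+70 from intervention) = 63
  Y = 295 − 5·63 = -20
Policy B (D := -39):
  A = 136
  K = 32
  D = -39
  Y = 295 − 5·(-39) = 490
Y: -20 − 490 = -510

-510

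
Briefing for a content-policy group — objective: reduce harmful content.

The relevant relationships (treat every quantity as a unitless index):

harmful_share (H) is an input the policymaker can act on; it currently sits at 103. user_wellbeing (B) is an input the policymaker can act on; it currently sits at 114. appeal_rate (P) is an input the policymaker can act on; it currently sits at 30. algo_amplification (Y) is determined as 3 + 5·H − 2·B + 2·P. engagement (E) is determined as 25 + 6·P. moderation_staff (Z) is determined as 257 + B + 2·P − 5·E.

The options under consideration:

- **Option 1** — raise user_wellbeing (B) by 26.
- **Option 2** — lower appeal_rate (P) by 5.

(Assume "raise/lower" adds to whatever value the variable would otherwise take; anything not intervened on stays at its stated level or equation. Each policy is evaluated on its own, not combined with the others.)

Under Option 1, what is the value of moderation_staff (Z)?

-568

Option 1 (B + 26):
  B = 114 + 26 = 140
  P = 30
  E = 25 + 6·30 = 205
  Z = 257 + 140 + 2·30 − 5·205 = -568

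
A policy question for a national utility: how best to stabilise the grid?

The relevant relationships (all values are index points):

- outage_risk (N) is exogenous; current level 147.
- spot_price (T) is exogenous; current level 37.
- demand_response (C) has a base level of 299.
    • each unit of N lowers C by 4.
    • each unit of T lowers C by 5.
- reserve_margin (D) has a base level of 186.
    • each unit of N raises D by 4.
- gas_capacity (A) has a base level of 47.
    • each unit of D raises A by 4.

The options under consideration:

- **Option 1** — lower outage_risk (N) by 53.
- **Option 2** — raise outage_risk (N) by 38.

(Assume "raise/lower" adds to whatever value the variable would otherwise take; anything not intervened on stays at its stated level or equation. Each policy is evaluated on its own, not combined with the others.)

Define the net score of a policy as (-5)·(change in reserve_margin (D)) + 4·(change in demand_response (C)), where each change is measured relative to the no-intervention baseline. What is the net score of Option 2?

-1368

Baseline:
  N = 147
  T = 37
  C = 299 − 4·147 − 5·37 = -474
  D = 186 + 4·147 = 774
Option 2 (N + 38):
  N = 147 + 38 = 185
  T = 37
  C = 299 − 4·185 − 5·37 = -626
  D = 186 + 4·185 = 926
ΔD = 926 − 774 = 152; ΔC = -626 − (-474) = -152
Score = (-5)·152 + 4·(-152) = -1368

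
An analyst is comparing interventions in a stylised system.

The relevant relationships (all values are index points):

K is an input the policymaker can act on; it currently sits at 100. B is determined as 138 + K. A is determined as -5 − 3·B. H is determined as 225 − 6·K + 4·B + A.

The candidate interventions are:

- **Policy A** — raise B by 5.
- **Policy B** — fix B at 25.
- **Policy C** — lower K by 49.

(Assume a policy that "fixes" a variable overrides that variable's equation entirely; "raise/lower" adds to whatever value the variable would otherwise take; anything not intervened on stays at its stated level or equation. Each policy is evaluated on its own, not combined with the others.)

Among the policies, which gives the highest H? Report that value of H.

Policy A (B + 5):
  K = 100
  B = 138 + 100 (+5 from intervention) = 243
  A = -5 − 3·243 = -734
  H = 225 − 6·100 + 4·243 + (-734) = -137
Policy B (B := 25):
  K = 100
  B = 25
  A = -5 − 3·25 = -80
  H = 225 − 6·100 + 4·25 + (-80) = -355
Policy C (K − 49):
  K = 100 − 49 = 51
  B = 138 + 51 = 189
  A = -5 − 3·189 = -572
  H = 225 − 6·51 + 4·189 + (-572) = 103
Comparing — Policy A: H=-137, Policy B: H=-355, Policy C: H=103. Highest is 103 (Policy C).

103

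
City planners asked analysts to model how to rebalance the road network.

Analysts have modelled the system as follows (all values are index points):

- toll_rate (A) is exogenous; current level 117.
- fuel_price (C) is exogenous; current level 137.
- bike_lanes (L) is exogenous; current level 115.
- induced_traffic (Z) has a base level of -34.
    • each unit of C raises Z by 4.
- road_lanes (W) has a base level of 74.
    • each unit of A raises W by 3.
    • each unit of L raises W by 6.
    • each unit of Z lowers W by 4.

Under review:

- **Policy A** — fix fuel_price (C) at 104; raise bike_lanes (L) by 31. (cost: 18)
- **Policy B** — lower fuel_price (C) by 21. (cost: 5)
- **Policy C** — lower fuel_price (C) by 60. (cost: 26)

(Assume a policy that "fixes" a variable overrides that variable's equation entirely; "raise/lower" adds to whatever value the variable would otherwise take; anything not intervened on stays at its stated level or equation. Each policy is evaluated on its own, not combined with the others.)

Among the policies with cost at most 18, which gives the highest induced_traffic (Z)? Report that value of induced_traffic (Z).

Policy A (C := 104, L + 31):
  C = 104
  Z = -34 + 4·104 = 382
Policy B (C − 21):
  C = 137 − 21 = 116
  Z = -34 + 4·116 = 430
Comparing — Policy A: Z=382, Policy B: Z=430. Highest is 430 (Policy B).

430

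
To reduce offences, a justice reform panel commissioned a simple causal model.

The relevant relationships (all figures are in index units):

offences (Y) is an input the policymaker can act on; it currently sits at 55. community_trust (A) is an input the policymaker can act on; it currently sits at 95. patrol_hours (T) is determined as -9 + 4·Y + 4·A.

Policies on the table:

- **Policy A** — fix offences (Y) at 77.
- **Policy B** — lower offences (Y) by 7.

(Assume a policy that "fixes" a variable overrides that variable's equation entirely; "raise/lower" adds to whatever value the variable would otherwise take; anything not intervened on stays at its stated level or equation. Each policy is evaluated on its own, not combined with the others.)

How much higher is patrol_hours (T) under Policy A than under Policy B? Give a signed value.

Policy A (Y := 77):
  Y = 77
  A = 95
  T = -9 + 4·77 + 4·95 = 679
Policy B (Y − 7):
  Y = 55 − 7 = 48
  A = 95
  T = -9 + 4·48 + 4·95 = 563
T: 679 − 563 = 116

116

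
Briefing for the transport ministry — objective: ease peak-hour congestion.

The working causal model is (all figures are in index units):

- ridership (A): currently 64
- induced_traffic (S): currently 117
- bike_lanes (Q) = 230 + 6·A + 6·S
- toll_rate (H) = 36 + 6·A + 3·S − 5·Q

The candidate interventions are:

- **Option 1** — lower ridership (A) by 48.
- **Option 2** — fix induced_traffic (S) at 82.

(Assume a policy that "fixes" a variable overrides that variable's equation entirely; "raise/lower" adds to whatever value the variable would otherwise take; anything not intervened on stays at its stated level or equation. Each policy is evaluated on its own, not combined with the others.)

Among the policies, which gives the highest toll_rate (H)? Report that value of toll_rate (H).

-4657

Option 1 (A − 48):
  A = 64 − 48 = 16
  S = 117
  Q = 230 + 6·16 + 6·117 = 1028
  H = 36 + 6·16 + 3·117 − 5·1028 = -4657
Option 2 (S := 82):
  A = 64
  S = 82
  Q = 230 + 6·64 + 6·82 = 1106
  H = 36 + 6·64 + 3·82 − 5·1106 = -4864
Comparing — Option 1: H=-4657, Option 2: H=-4864. Highest is -4657 (Option 1).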